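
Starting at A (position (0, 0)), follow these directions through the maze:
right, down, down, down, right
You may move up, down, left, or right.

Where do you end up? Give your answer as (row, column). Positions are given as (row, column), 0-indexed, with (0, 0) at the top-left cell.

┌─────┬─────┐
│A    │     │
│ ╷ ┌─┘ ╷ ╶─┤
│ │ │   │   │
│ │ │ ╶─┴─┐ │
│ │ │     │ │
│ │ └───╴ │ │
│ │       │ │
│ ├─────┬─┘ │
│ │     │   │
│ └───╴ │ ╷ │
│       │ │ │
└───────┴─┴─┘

Following directions step by step:
Start: (0, 0)
  right: (0, 0) → (0, 1)
  down: (0, 1) → (1, 1)
  down: (1, 1) → (2, 1)
  down: (2, 1) → (3, 1)
  right: (3, 1) → (3, 2)
Final position: (3, 2)

Path taken:

┌─────┬─────┐
│A ↓  │     │
│ ╷ ┌─┘ ╷ ╶─┤
│ │↓│   │   │
│ │ │ ╶─┴─┐ │
│ │↓│     │ │
│ │ └───╴ │ │
│ │↳ B    │ │
│ ├─────┬─┘ │
│ │     │   │
│ └───╴ │ ╷ │
│       │ │ │
└───────┴─┴─┘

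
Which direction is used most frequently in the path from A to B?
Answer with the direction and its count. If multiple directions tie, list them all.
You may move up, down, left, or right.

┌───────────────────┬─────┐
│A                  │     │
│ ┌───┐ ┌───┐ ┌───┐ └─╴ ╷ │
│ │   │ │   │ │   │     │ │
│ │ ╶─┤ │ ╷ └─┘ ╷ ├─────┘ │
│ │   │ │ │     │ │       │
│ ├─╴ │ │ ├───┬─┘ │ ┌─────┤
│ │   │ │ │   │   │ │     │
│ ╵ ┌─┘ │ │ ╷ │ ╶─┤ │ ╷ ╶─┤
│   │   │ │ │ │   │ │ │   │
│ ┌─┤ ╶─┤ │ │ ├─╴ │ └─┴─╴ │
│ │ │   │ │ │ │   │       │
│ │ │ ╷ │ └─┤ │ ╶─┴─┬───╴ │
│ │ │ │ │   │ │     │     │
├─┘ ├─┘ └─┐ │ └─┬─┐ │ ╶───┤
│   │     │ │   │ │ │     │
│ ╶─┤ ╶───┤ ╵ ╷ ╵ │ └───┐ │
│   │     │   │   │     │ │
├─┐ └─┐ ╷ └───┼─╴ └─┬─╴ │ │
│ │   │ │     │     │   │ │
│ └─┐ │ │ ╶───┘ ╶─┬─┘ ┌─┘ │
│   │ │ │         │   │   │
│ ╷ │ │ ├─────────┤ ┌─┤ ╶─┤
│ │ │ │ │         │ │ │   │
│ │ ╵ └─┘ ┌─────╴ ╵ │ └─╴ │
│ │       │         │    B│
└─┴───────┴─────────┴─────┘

Directions: right, right, right, right, right, right, right, right, right, down, right, right, up, right, down, down, left, left, left, down, down, down, right, right, right, down, left, left, down, right, right, down, down, down, left, down, right, down
Counts: {'right': 18, 'down': 13, 'up': 1, 'left': 6}
Most common: right (18 times)

Solution:

┌───────────────────┬─────┐
│A → → → → → → → → ↓│  ↱ ↓│
│ ┌───┐ ┌───┐ ┌───┐ └─╴ ╷ │
│ │   │ │   │ │   │↳ → ↑│↓│
│ │ ╶─┤ │ ╷ └─┘ ╷ ├─────┘ │
│ │   │ │ │     │ │↓ ← ← ↲│
│ ├─╴ │ │ ├───┬─┘ │ ┌─────┤
│ │   │ │ │   │   │↓│     │
│ ╵ ┌─┘ │ │ ╷ │ ╶─┤ │ ╷ ╶─┤
│   │   │ │ │ │   │↓│ │   │
│ ┌─┤ ╶─┤ │ │ ├─╴ │ └─┴─╴ │
│ │ │   │ │ │ │   │↳ → → ↓│
│ │ │ ╷ │ └─┤ │ ╶─┴─┬───╴ │
│ │ │ │ │   │ │     │↓ ← ↲│
├─┘ ├─┘ └─┐ │ └─┬─┐ │ ╶───┤
│   │     │ │   │ │ │↳ → ↓│
│ ╶─┤ ╶───┤ ╵ ╷ ╵ │ └───┐ │
│   │     │   │   │     │↓│
├─┐ └─┐ ╷ └───┼─╴ └─┬─╴ │ │
│ │   │ │     │     │   │↓│
│ └─┐ │ │ ╶───┘ ╶─┬─┘ ┌─┘ │
│   │ │ │         │   │↓ ↲│
│ ╷ │ │ ├─────────┤ ┌─┤ ╶─┤
│ │ │ │ │         │ │ │↳ ↓│
│ │ ╵ └─┘ ┌─────╴ ╵ │ └─╴ │
│ │       │         │    B│
└─┴───────┴─────────┴─────┘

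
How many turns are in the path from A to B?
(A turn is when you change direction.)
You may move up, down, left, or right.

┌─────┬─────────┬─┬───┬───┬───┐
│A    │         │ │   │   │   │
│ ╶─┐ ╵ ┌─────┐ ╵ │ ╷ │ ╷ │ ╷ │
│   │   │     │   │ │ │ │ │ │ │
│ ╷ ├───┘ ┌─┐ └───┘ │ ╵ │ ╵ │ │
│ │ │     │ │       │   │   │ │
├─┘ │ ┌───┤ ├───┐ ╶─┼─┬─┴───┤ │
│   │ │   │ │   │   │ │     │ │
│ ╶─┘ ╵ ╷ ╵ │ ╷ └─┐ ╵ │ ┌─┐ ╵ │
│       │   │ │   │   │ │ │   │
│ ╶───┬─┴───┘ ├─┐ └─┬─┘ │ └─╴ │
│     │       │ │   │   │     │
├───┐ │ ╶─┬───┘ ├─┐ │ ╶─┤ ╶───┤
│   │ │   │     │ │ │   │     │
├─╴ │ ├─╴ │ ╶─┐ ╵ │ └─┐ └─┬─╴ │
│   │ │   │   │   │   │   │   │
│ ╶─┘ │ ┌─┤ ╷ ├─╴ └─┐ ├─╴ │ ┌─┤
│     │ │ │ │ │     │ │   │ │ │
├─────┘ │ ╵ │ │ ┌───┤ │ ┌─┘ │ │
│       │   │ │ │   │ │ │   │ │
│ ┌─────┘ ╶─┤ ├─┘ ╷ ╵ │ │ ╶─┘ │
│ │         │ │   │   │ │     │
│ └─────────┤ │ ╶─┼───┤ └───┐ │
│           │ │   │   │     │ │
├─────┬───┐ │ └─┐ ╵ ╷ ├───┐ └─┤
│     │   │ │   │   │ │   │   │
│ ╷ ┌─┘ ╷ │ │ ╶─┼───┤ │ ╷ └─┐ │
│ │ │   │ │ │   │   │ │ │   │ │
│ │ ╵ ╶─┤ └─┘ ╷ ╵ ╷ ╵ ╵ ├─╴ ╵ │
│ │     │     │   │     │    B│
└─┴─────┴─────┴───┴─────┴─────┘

Directions: down, right, down, down, left, down, right, right, up, up, right, right, up, right, right, down, right, right, right, up, up, right, down, down, right, up, up, right, down, down, right, up, up, right, down, down, down, down, left, up, left, left, down, down, left, down, right, down, right, down, left, down, down, down, right, right, down, right, down, down
Number of turns: 38

Solution:

┌─────┬─────────┬─┬───┬───┬───┐
│A    │         │ │↱ ↓│↱ ↓│↱ ↓│
│ ╶─┐ ╵ ┌─────┐ ╵ │ ╷ │ ╷ │ ╷ │
│↳ ↓│   │↱ → ↓│   │↑│↓│↑│↓│↑│↓│
│ ╷ ├───┘ ┌─┐ └───┘ │ ╵ │ ╵ │ │
│ │↓│↱ → ↑│ │↳ → → ↑│↳ ↑│↳ ↑│↓│
├─┘ │ ┌───┤ ├───┐ ╶─┼─┬─┴───┤ │
│↓ ↲│↑│   │ │   │   │ │↓ ← ↰│↓│
│ ╶─┘ ╵ ╷ ╵ │ ╷ └─┐ ╵ │ ┌─┐ ╵ │
│↳ → ↑  │   │ │   │   │↓│ │↑ ↲│
│ ╶───┬─┴───┘ ├─┐ └─┬─┘ │ └─╴ │
│     │       │ │   │↓ ↲│     │
├───┐ │ ╶─┬───┘ ├─┐ │ ╶─┤ ╶───┤
│   │ │   │     │ │ │↳ ↓│     │
├─╴ │ ├─╴ │ ╶─┐ ╵ │ └─┐ └─┬─╴ │
│   │ │   │   │   │   │↳ ↓│   │
│ ╶─┘ │ ┌─┤ ╷ ├─╴ └─┐ ├─╴ │ ┌─┤
│     │ │ │ │ │     │ │↓ ↲│ │ │
├─────┘ │ ╵ │ │ ┌───┤ │ ┌─┘ │ │
│       │   │ │ │   │ │↓│   │ │
│ ┌─────┘ ╶─┤ ├─┘ ╷ ╵ │ │ ╶─┘ │
│ │         │ │   │   │↓│     │
│ └─────────┤ │ ╶─┼───┤ └───┐ │
│           │ │   │   │↳ → ↓│ │
├─────┬───┐ │ └─┐ ╵ ╷ ├───┐ └─┤
│     │   │ │   │   │ │   │↳ ↓│
│ ╷ ┌─┘ ╷ │ │ ╶─┼───┤ │ ╷ └─┐ │
│ │ │   │ │ │   │   │ │ │   │↓│
│ │ ╵ ╶─┤ └─┘ ╷ ╵ ╷ ╵ ╵ ├─╴ ╵ │
│ │     │     │   │     │    B│
└─┴─────┴─────┴───┴─────┴─────┘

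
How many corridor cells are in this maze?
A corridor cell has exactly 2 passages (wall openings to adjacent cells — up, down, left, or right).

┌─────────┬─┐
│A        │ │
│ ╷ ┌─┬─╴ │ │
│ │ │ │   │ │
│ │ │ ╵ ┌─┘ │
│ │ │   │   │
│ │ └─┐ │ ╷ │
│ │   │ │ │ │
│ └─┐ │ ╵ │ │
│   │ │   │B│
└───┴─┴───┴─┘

Counting cells with exactly 2 passages:
Total corridor cells: 22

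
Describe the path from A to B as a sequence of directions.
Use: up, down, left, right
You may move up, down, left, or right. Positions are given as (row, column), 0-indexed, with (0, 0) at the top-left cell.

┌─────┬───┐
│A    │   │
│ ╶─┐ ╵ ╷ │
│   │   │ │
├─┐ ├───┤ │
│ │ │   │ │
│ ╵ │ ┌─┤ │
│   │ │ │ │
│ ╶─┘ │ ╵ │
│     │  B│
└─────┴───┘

Finding the path and converting it to directions:
Path through cells: (0,0) → (0,1) → (0,2) → (1,2) → (1,3) → (0,3) → (0,4) → (1,4) → (2,4) → (3,4) → (4,4)
Directions: right, right, down, right, up, right, down, down, down, down

Solution:

┌─────┬───┐
│A → ↓│↱ ↓│
│ ╶─┐ ╵ ╷ │
│   │↳ ↑│↓│
├─┐ ├───┤ │
│ │ │   │↓│
│ ╵ │ ┌─┤ │
│   │ │ │↓│
│ ╶─┘ │ ╵ │
│     │  B│
└─────┴───┘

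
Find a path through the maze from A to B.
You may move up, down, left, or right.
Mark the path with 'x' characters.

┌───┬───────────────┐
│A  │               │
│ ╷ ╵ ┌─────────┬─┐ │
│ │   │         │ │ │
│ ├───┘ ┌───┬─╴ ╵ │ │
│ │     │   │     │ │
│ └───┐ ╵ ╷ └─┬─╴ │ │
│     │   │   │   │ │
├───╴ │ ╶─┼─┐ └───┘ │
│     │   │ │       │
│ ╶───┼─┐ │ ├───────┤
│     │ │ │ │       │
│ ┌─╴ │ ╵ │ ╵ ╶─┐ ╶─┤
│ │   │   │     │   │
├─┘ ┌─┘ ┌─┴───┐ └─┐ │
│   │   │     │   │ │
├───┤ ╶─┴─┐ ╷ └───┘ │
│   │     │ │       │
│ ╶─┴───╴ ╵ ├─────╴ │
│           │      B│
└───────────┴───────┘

Finding the shortest path through the maze:
Path length: 44 steps
Directions: right → down → right → up → right → right → right → right → right → right → right → down → down → down → down → left → left → left → up → left → up → left → down → left → down → right → down → down → left → down → left → down → right → right → down → right → up → up → right → down → right → right → right → down

Solution:

┌───┬───────────────┐
│A x│x x x x x x x x│
│ ╷ ╵ ┌─────────┬─┐ │
│ │x x│         │ │x│
│ ├───┘ ┌───┬─╴ ╵ │ │
│ │     │x x│     │x│
│ └───┐ ╵ ╷ └─┬─╴ │ │
│     │x x│x x│   │x│
├───╴ │ ╶─┼─┐ └───┘ │
│     │x x│ │x x x x│
│ ╶───┼─┐ │ ├───────┤
│     │ │x│ │       │
│ ┌─╴ │ ╵ │ ╵ ╶─┐ ╶─┤
│ │   │x x│     │   │
├─┘ ┌─┘ ┌─┴───┐ └─┐ │
│   │x x│  x x│   │ │
├───┤ ╶─┴─┐ ╷ └───┘ │
│   │x x x│x│x x x x│
│ ╶─┴───╴ ╵ ├─────╴ │
│        x x│      B│
└───────────┴───────┘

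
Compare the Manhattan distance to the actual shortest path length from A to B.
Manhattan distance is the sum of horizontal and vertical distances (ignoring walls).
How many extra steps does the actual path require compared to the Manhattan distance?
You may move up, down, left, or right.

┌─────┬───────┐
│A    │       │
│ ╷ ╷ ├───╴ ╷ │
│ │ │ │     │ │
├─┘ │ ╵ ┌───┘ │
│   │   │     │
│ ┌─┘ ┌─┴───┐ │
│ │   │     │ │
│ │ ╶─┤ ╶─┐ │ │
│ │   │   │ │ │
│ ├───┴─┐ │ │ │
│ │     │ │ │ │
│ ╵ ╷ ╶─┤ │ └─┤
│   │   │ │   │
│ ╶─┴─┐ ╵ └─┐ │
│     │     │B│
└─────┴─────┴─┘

Manhattan distance: |7 - 0| + |6 - 0| = 13
Actual path length: 27
Extra steps: 27 - 13 = 14

Solution:

┌─────┬───────┐
│A ↓  │       │
│ ╷ ╷ ├───╴ ╷ │
│ │↓│ │     │ │
├─┘ │ ╵ ┌───┘ │
│↓ ↲│   │     │
│ ┌─┘ ┌─┴───┐ │
│↓│   │↱ → ↓│ │
│ │ ╶─┤ ╶─┐ │ │
│↓│   │↑ ↰│↓│ │
│ ├───┴─┐ │ │ │
│↓│↱ ↓  │↑│↓│ │
│ ╵ ╷ ╶─┤ │ └─┤
│↳ ↑│↳ ↓│↑│↳ ↓│
│ ╶─┴─┐ ╵ └─┐ │
│     │↳ ↑  │B│
└─────┴─────┴─┘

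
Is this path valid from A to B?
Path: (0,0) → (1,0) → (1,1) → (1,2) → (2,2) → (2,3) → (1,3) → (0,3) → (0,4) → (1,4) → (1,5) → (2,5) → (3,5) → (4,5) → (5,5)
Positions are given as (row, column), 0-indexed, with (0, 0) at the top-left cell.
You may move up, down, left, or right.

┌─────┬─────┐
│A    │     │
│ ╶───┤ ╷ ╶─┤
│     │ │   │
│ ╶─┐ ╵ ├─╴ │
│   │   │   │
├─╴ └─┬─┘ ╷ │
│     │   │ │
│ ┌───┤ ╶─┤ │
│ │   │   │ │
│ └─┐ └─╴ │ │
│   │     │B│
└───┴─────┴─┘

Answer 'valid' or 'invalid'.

Checking path validity:
Result: All consecutive moves are passable.

valid

Correct solution:

┌─────┬─────┐
│A    │↱ ↓  │
│ ╶───┤ ╷ ╶─┤
│↳ → ↓│↑│↳ ↓│
│ ╶─┐ ╵ ├─╴ │
│   │↳ ↑│  ↓│
├─╴ └─┬─┘ ╷ │
│     │   │↓│
│ ┌───┤ ╶─┤ │
│ │   │   │↓│
│ └─┐ └─╴ │ │
│   │     │B│
└───┴─────┴─┘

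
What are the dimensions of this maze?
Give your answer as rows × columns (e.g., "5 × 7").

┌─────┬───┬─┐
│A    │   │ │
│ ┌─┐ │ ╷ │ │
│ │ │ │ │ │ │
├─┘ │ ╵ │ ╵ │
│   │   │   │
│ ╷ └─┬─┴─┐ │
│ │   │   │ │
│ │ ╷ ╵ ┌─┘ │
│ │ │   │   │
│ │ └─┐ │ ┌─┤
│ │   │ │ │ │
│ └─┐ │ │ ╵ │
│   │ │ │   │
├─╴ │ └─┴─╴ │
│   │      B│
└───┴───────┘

Counting the maze dimensions:
Rows (vertical): 8
Columns (horizontal): 6
Dimensions: 8 × 6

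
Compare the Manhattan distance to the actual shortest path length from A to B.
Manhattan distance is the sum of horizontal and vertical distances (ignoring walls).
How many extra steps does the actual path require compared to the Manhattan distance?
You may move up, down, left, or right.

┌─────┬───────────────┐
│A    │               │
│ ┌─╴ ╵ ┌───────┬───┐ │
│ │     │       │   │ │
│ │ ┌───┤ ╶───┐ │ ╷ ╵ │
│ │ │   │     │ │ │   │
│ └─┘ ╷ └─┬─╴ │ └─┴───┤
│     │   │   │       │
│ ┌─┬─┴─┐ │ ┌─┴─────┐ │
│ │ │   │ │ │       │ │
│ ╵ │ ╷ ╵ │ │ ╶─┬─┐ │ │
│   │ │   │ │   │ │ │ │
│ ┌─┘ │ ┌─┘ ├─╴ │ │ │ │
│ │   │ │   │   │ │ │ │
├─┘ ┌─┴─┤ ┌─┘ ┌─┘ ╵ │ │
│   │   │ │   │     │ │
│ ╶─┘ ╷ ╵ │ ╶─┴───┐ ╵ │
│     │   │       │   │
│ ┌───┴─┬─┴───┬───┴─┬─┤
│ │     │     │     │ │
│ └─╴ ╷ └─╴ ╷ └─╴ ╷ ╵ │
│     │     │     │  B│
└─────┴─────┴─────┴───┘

Manhattan distance: |10 - 0| + |10 - 0| = 20
Actual path length: 38
Extra steps: 38 - 20 = 18

Solution:

┌─────┬───────────────┐
│A    │               │
│ ┌─╴ ╵ ┌───────┬───┐ │
│↓│     │       │   │ │
│ │ ┌───┤ ╶───┐ │ ╷ ╵ │
│↓│ │↱ ↓│     │ │ │   │
│ └─┘ ╷ └─┬─╴ │ └─┴───┤
│↳ → ↑│↳ ↓│   │       │
│ ┌─┬─┴─┐ │ ┌─┴─────┐ │
│ │ │↓ ↰│↓│ │       │ │
│ ╵ │ ╷ ╵ │ │ ╶─┬─┐ │ │
│   │↓│↑ ↲│ │   │ │ │ │
│ ┌─┘ │ ┌─┘ ├─╴ │ │ │ │
│ │↓ ↲│ │   │   │ │ │ │
├─┘ ┌─┴─┤ ┌─┘ ┌─┘ ╵ │ │
│↓ ↲│   │ │   │     │ │
│ ╶─┘ ╷ ╵ │ ╶─┴───┐ ╵ │
│↓    │   │       │   │
│ ┌───┴─┬─┴───┬───┴─┬─┤
│↓│  ↱ ↓│  ↱ ↓│  ↱ ↓│ │
│ └─╴ ╷ └─╴ ╷ └─╴ ╷ ╵ │
│↳ → ↑│↳ → ↑│↳ → ↑│↳ B│
└─────┴─────┴─────┴───┘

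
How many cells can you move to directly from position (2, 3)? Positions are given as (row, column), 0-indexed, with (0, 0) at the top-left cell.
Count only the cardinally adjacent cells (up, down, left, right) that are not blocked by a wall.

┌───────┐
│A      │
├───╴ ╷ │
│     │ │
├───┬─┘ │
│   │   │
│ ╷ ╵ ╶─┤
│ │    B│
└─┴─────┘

Checking passable neighbors of (2, 3):
Neighbors: (1, 3), (2, 2)
Count: 2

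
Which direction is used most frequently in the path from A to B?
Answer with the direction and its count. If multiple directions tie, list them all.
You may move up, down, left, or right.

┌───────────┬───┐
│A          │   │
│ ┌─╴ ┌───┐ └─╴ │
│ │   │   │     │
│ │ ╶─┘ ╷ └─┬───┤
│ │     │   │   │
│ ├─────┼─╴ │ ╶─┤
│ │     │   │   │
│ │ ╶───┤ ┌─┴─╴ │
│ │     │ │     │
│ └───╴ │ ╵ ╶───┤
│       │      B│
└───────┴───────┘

Directions: right, right, down, left, down, right, right, up, right, down, right, down, left, down, down, right, right, right
Counts: {'right': 9, 'down': 6, 'left': 2, 'up': 1}
Most common: right (9 times)

Solution:

┌───────────┬───┐
│A → ↓      │   │
│ ┌─╴ ┌───┐ └─╴ │
│ │↓ ↲│↱ ↓│     │
│ │ ╶─┘ ╷ └─┬───┤
│ │↳ → ↑│↳ ↓│   │
│ ├─────┼─╴ │ ╶─┤
│ │     │↓ ↲│   │
│ │ ╶───┤ ┌─┴─╴ │
│ │     │↓│     │
│ └───╴ │ ╵ ╶───┤
│       │↳ → → B│
└───────┴───────┘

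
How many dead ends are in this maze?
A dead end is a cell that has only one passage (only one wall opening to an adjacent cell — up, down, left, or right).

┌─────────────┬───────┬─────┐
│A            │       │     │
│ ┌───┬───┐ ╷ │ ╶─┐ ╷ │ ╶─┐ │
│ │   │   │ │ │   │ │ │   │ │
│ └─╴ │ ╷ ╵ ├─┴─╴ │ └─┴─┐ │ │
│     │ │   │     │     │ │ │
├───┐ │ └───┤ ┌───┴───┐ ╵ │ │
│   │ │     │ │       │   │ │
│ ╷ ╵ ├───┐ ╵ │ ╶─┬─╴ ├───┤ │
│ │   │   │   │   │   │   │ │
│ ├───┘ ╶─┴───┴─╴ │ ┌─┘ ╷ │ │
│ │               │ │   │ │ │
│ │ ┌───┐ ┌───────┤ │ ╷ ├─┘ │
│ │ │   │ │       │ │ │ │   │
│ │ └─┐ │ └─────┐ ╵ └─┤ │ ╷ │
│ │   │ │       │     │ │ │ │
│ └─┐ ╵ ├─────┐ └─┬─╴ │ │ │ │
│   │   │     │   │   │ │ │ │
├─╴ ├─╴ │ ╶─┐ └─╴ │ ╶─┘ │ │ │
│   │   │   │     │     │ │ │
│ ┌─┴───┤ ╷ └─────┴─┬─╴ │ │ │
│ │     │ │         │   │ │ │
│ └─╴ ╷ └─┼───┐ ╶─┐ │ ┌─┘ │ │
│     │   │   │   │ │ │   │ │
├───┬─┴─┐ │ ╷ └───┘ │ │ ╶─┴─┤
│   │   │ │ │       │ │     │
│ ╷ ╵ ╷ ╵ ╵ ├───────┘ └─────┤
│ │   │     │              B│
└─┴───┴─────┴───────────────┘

Checking each cell for number of passages:

Dead ends found at positions:
  (1, 1)
  (1, 6)
  (1, 10)
  (4, 4)
  (5, 12)
  (6, 2)
  (6, 5)
  (6, 10)
  (9, 2)
  (10, 1)
  (10, 4)
  (11, 8)
  (11, 13)
  (12, 13)
  (13, 0)
  (13, 6)
  (13, 13)
Total dead ends: 17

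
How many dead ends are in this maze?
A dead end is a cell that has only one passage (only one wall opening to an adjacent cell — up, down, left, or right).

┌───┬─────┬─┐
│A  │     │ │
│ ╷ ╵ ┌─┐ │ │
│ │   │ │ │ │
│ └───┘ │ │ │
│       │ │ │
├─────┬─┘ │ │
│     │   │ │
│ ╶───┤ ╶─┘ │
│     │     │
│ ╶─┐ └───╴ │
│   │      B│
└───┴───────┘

Checking each cell for number of passages:

Dead ends found at positions:
  (0, 5)
  (1, 3)
  (3, 2)
  (5, 1)
Total dead ends: 4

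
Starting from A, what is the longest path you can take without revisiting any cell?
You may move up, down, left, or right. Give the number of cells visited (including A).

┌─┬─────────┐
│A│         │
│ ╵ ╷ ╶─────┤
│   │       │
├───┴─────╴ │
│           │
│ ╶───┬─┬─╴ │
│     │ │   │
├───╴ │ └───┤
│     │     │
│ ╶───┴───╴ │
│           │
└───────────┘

Finding longest simple path using DFS:
Start: (0, 0)
Longest path visits 31 cells
Path: A → down → right → up → right → down → right → right → right → down → left → left → left → left → left → down → right → right → down → left → left → down → right → right → right → right → right → up → left → left → up

Solution:

┌─┬─────────┐
│A│↱ ↓      │
│ ╵ ╷ ╶─────┤
│↳ ↑│↳ → → ↓│
├───┴─────╴ │
│↓ ← ← ← ← ↲│
│ ╶───┬─┬─╴ │
│↳ → ↓│B│   │
├───╴ │ └───┤
│↓ ← ↲│↑ ← ↰│
│ ╶───┴───╴ │
│↳ → → → → ↑│
└───────────┘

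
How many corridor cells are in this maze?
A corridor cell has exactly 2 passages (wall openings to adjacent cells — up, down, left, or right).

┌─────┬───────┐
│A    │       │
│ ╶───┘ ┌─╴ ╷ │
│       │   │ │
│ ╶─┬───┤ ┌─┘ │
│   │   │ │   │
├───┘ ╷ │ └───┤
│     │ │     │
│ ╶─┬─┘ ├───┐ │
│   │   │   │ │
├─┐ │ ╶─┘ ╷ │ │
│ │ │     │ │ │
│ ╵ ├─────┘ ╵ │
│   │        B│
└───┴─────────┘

Counting cells with exactly 2 passages:
Total corridor cells: 41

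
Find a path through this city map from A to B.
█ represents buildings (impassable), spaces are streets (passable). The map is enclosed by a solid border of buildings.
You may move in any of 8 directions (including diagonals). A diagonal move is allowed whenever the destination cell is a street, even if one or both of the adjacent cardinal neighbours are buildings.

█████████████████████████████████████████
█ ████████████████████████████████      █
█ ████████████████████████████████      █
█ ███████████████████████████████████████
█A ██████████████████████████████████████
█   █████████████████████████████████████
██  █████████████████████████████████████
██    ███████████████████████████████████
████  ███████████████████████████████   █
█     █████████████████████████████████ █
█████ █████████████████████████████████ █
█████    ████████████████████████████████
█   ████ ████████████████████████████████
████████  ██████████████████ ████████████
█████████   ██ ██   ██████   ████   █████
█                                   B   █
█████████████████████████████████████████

Finding the shortest path from A to B:
Movement: 8-directional
Path length: 37 steps
Directions: down → down-right → down-right → down-right → down → down-right → down-right → right → down-right → down-right → down-right → right → down-right → right → right → right → right → right → right → right → right → right → right → right → right → right → right → right → right → right → right → right → right → right → right → right → right

Solution:

█████████████████████████████████████████
█ ████████████████████████████████      █
█ ████████████████████████████████      █
█ ███████████████████████████████████████
█A ██████████████████████████████████████
█↘  █████████████████████████████████████
██↘ █████████████████████████████████████
██ ↘  ███████████████████████████████████
████↓ ███████████████████████████████   █
█   ↘ █████████████████████████████████ █
█████↘█████████████████████████████████ █
█████ →↘ ████████████████████████████████
█   ████↘████████████████████████████████
████████ ↘██████████████████ ████████████
█████████ →↘██ ██   ██████   ████   █████
█           →→→→→→→→→→→→→→→→→→→→→→→→B   █
█████████████████████████████████████████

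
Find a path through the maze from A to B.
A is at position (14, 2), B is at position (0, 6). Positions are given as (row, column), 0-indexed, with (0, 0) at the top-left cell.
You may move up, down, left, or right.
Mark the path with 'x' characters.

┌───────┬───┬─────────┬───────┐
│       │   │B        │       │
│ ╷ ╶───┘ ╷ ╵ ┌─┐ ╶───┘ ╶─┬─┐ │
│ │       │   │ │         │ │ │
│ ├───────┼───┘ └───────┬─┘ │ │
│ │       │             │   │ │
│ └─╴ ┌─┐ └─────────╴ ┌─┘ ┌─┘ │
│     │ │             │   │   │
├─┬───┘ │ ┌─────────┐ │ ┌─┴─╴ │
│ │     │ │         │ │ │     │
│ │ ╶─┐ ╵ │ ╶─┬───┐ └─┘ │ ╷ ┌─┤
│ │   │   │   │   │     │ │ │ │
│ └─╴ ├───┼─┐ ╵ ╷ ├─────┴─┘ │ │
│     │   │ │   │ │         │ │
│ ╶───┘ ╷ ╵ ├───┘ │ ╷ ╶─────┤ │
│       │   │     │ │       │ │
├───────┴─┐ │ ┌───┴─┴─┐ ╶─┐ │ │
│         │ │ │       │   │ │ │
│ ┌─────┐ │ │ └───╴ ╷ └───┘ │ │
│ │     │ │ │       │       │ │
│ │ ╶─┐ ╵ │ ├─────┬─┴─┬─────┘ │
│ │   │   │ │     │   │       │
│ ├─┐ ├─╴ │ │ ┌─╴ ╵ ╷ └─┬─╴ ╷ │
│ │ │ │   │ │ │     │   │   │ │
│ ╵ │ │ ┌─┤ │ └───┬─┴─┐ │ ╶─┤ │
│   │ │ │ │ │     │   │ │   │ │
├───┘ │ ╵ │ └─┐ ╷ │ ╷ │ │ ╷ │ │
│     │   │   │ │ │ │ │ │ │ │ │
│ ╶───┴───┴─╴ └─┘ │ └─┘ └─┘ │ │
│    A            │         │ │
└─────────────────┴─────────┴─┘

Finding the shortest path from (14, 2) to (0, 6):
Path length: 50 steps
Directions: right → right → right → right → up → left → up → up → up → up → up → up → left → up → left → down → left → left → left → up → right → right → up → left → up → right → right → down → right → up → up → up → left → left → down → left → left → up → up → up → right → down → right → right → right → up → right → down → right → up

Solution:

┌───────┬───┬─────────┬───────┐
│x x    │x x│B        │       │
│ ╷ ╶───┘ ╷ ╵ ┌─┐ ╶───┘ ╶─┬─┐ │
│x│x x x x│x x│ │         │ │ │
│ ├───────┼───┘ └───────┬─┘ │ │
│x│  x x x│             │   │ │
│ └─╴ ┌─┐ └─────────╴ ┌─┘ ┌─┘ │
│x x x│ │x            │   │   │
├─┬───┘ │ ┌─────────┐ │ ┌─┴─╴ │
│ │x x x│x│         │ │ │     │
│ │ ╶─┐ ╵ │ ╶─┬───┐ └─┘ │ ╷ ┌─┤
│ │x x│x x│   │   │     │ │ │ │
│ └─╴ ├───┼─┐ ╵ ╷ ├─────┴─┘ │ │
│x x x│x x│ │   │ │         │ │
│ ╶───┘ ╷ ╵ ├───┘ │ ╷ ╶─────┤ │
│x x x x│x x│     │ │       │ │
├───────┴─┐ │ ┌───┴─┴─┐ ╶─┐ │ │
│         │x│ │       │   │ │ │
│ ┌─────┐ │ │ └───╴ ╷ └───┘ │ │
│ │     │ │x│       │       │ │
│ │ ╶─┐ ╵ │ ├─────┬─┴─┬─────┘ │
│ │   │   │x│     │   │       │
│ ├─┐ ├─╴ │ │ ┌─╴ ╵ ╷ └─┬─╴ ╷ │
│ │ │ │   │x│ │     │   │   │ │
│ ╵ │ │ ┌─┤ │ └───┬─┴─┐ │ ╶─┤ │
│   │ │ │ │x│     │   │ │   │ │
├───┘ │ ╵ │ └─┐ ╷ │ ╷ │ │ ╷ │ │
│     │   │x x│ │ │ │ │ │ │ │ │
│ ╶───┴───┴─╴ └─┘ │ └─┘ └─┘ │ │
│    A x x x x    │         │ │
└─────────────────┴─────────┴─┘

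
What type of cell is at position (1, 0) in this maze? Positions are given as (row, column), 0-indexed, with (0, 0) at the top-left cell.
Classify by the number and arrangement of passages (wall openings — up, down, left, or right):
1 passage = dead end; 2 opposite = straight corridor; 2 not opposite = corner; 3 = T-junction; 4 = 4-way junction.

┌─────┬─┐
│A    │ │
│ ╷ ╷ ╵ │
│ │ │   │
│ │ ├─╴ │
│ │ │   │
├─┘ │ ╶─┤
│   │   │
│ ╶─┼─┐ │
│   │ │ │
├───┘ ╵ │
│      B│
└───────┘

Checking cell at (1, 0):
Number of passages: 2
Cell type: straight corridor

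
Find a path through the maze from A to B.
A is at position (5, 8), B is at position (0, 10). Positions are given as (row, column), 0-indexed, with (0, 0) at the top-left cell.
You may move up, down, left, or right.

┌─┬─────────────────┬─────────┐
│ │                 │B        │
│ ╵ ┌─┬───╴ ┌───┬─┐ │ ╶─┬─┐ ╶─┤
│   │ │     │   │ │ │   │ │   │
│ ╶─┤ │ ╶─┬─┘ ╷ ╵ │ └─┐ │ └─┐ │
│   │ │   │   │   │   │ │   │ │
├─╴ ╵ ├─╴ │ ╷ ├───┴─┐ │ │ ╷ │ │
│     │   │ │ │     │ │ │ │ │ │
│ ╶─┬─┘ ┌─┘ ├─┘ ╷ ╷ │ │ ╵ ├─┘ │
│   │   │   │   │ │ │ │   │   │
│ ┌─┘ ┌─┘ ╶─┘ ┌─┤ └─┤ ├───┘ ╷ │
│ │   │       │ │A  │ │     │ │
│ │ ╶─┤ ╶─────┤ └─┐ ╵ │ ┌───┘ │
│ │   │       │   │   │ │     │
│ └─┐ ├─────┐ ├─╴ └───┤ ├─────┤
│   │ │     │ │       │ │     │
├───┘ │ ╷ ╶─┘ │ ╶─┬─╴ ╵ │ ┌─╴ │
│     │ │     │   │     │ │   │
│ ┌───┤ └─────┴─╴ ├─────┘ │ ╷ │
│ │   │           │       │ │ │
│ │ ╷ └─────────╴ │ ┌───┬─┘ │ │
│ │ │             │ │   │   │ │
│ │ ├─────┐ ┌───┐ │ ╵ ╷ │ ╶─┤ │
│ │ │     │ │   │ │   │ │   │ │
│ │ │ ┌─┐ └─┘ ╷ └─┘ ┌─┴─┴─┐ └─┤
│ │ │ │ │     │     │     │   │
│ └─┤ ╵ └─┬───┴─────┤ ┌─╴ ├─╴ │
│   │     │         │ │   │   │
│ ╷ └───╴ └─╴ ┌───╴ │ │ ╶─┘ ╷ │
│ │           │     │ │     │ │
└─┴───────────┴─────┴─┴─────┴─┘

Finding the shortest path from (5, 8) to (0, 10):
Path length: 49 steps
Directions: up → up → left → down → left → down → left → left → left → down → right → right → right → down → down → left → left → up → left → down → down → right → right → right → right → right → up → left → up → right → right → right → down → right → up → up → up → right → right → up → right → up → up → up → left → up → left → left → left

Solution:

┌─┬─────────────────┬─────────┐
│ │                 │B ← ← ↰  │
│ ╵ ┌─┬───╴ ┌───┬─┐ │ ╶─┬─┐ ╶─┤
│   │ │     │   │ │ │   │ │↑ ↰│
│ ╶─┤ │ ╶─┬─┘ ╷ ╵ │ └─┐ │ └─┐ │
│   │ │   │   │   │   │ │   │↑│
├─╴ ╵ ├─╴ │ ╷ ├───┴─┐ │ │ ╷ │ │
│     │   │ │ │↓ ↰  │ │ │ │ │↑│
│ ╶─┬─┘ ┌─┘ ├─┘ ╷ ╷ │ │ ╵ ├─┘ │
│   │   │   │↓ ↲│↑│ │ │   │↱ ↑│
│ ┌─┘ ┌─┘ ╶─┘ ┌─┤ └─┤ ├───┘ ╷ │
│ │   │↓ ← ← ↲│ │A  │ │↱ → ↑│ │
│ │ ╶─┤ ╶─────┤ └─┐ ╵ │ ┌───┘ │
│ │   │↳ → → ↓│   │   │↑│     │
│ └─┐ ├─────┐ ├─╴ └───┤ ├─────┤
│   │ │↓ ↰  │↓│↱ → → ↓│↑│     │
├───┘ │ ╷ ╶─┘ │ ╶─┬─╴ ╵ │ ┌─╴ │
│     │↓│↑ ← ↲│↑ ↰│  ↳ ↑│ │   │
│ ┌───┤ └─────┴─╴ ├─────┘ │ ╷ │
│ │   │↳ → → → → ↑│       │ │ │
│ │ ╷ └─────────╴ │ ┌───┬─┘ │ │
│ │ │             │ │   │   │ │
│ │ ├─────┐ ┌───┐ │ ╵ ╷ │ ╶─┤ │
│ │ │     │ │   │ │   │ │   │ │
│ │ │ ┌─┐ └─┘ ╷ └─┘ ┌─┴─┴─┐ └─┤
│ │ │ │ │     │     │     │   │
│ └─┤ ╵ └─┬───┴─────┤ ┌─╴ ├─╴ │
│   │     │         │ │   │   │
│ ╷ └───╴ └─╴ ┌───╴ │ │ ╶─┘ ╷ │
│ │           │     │ │     │ │
└─┴───────────┴─────┴─┴─────┴─┘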